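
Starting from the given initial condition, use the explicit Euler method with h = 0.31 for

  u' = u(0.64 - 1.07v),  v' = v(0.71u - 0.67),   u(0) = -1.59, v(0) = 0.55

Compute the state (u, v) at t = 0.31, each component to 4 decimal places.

-1.6154, 0.2433

Euler on (u,v): u_{n+1} = u_n + h·u', v_{n+1} = v_n + h·v'.
0.000000: (-1.590000, 0.550000); f=(-0.081885, -0.989395) → (-1.615384, 0.243288)
(u(0.31), v(0.31)) ≈ (-1.6154, 0.2433)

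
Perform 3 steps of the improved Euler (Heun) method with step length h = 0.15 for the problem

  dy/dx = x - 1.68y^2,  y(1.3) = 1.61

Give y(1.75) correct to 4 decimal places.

1.1110

Heun: k1 = f(x_n, y_n); k2 = f(x_n + h, y_n + h·k1); y_{n+1} = y_n + (h/2)·(k1 + k2).
x=1.300000, y=1.610000:
  k1 = f(1.300000, 1.610000) = -3.054728
  k2 = f(1.450000, 1.151791) = -0.778725
  y ← 1.610000 + (0.15/2)·(-3.054728 + (-0.778725)) = 1.322491
x=1.450000, y=1.322491:
  k1 = f(1.450000, 1.322491) = -1.488291
  k2 = f(1.600000, 1.099247) = -0.430019
  y ← 1.322491 + (0.15/2)·(-1.488291 + (-0.430019)) = 1.178618
x=1.600000, y=1.178618:
  k1 = f(1.600000, 1.178618) = -0.733755
  k2 = f(1.750000, 1.068555) = -0.168239
  y ← 1.178618 + (0.15/2)·(-0.733755 + (-0.168239)) = 1.110968
y(1.75) ≈ 1.1110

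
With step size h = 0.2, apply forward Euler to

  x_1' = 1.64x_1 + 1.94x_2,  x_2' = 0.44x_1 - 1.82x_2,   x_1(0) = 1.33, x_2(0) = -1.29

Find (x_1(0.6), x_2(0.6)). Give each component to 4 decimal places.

Euler on (x_1,x_2): x_1_{n+1} = x_1_n + h·x_1', x_2_{n+1} = x_2_n + h·x_2'.
0.000000: (1.330000, -1.290000); f=(-0.321400, 2.933000) → (1.265720, -0.703400)
0.200000: (1.265720, -0.703400); f=(0.711185, 1.837105) → (1.407957, -0.335979)
0.400000: (1.407957, -0.335979); f=(1.657250, 1.230983) → (1.739407, -0.089782)
(x_1(0.6), x_2(0.6)) ≈ (1.7394, -0.0898)

1.7394, -0.0898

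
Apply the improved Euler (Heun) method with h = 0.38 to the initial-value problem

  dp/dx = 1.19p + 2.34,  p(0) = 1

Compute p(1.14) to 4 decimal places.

9.1753

Heun: k1 = f(x_n, p_n); k2 = f(x_n + h, p_n + h·k1); p_{n+1} = p_n + (h/2)·(k1 + k2).
x=0.000000, p=1.000000:
  k1 = f(0.000000, 1.000000) = 3.530000
  k2 = f(0.380000, 2.341400) = 5.126266
  p ← 1.000000 + (0.38/2)·(3.530000 + 5.126266) = 2.644691
x=0.380000, p=2.644691:
  k1 = f(0.380000, 2.644691) = 5.487182
  k2 = f(0.760000, 4.729820) = 7.968485
  p ← 2.644691 + (0.38/2)·(5.487182 + 7.968485) = 5.201267
x=0.760000, p=5.201267:
  k1 = f(0.760000, 5.201267) = 8.529508
  k2 = f(1.140000, 8.442480) = 12.386552
  p ← 5.201267 + (0.38/2)·(8.529508 + 12.386552) = 9.175319
p(1.14) ≈ 9.1753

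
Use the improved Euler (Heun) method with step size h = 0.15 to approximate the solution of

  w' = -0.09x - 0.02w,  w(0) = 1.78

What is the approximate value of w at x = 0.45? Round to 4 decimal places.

1.7550

Heun: k1 = f(x_n, w_n); k2 = f(x_n + h, w_n + h·k1); w_{n+1} = w_n + (h/2)·(k1 + k2).
x=0.000000, w=1.780000:
  k1 = f(0.000000, 1.780000) = -0.035600
  k2 = f(0.150000, 1.774660) = -0.048993
  w ← 1.780000 + (0.15/2)·(-0.035600 + (-0.048993)) = 1.773656
x=0.150000, w=1.773656:
  k1 = f(0.150000, 1.773656) = -0.048973
  k2 = f(0.300000, 1.766310) = -0.062326
  w ← 1.773656 + (0.15/2)·(-0.048973 + (-0.062326)) = 1.765308
x=0.300000, w=1.765308:
  k1 = f(0.300000, 1.765308) = -0.062306
  k2 = f(0.450000, 1.755962) = -0.075619
  w ← 1.765308 + (0.15/2)·(-0.062306 + (-0.075619)) = 1.754964
w(0.45) ≈ 1.7550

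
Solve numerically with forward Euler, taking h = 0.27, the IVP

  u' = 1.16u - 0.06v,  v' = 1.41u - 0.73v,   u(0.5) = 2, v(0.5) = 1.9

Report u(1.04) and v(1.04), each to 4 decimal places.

Euler on (u,v): u_{n+1} = u_n + h·u', v_{n+1} = v_n + h·v'.
0.500000: (2.000000, 1.900000); f=(2.206000, 1.433000) → (2.595620, 2.286910)
0.770000: (2.595620, 2.286910); f=(2.873705, 1.990380) → (3.371520, 2.824313)
(u(1.04), v(1.04)) ≈ (3.3715, 2.8243)

3.3715, 2.8243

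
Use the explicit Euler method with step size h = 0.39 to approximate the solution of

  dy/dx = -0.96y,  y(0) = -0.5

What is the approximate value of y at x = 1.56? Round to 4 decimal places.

-0.0766

Euler: y_{n+1} = y_n + h·f(x_n, y_n).
x=0.000000, y=-0.500000: f=0.480000 → y ← -0.500000 + 0.39·0.480000 = -0.312800
x=0.390000, y=-0.312800: f=0.300288 → y ← -0.312800 + 0.39·0.300288 = -0.195688
x=0.780000, y=-0.195688: f=0.187860 → y ← -0.195688 + 0.39·0.187860 = -0.122422
x=1.170000, y=-0.122422: f=0.117525 → y ← -0.122422 + 0.39·0.117525 = -0.076587
y(1.56) ≈ -0.0766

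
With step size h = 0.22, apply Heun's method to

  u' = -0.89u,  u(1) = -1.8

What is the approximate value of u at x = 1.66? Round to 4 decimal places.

-1.0047

Heun: k1 = f(x_n, u_n); k2 = f(x_n + h, u_n + h·k1); u_{n+1} = u_n + (h/2)·(k1 + k2).
x=1.000000, u=-1.800000:
  k1 = f(1.000000, -1.800000) = 1.602000
  k2 = f(1.220000, -1.447560) = 1.288328
  u ← -1.800000 + (0.22/2)·(1.602000 + 1.288328) = -1.482064
x=1.220000, u=-1.482064:
  k1 = f(1.220000, -1.482064) = 1.319037
  k2 = f(1.440000, -1.191876) = 1.060769
  u ← -1.482064 + (0.22/2)·(1.319037 + 1.060769) = -1.220285
x=1.440000, u=-1.220285:
  k1 = f(1.440000, -1.220285) = 1.086054
  k2 = f(1.660000, -0.981353) = 0.873404
  u ← -1.220285 + (0.22/2)·(1.086054 + 0.873404) = -1.004745
u(1.66) ≈ -1.0047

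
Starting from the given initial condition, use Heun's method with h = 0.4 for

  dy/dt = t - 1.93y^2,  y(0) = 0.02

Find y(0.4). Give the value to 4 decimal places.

Heun: k1 = f(t_n, y_n); k2 = f(t_n + h, y_n + h·k1); y_{n+1} = y_n + (h/2)·(k1 + k2).
t=0.000000, y=0.020000:
  k1 = f(0.000000, 0.020000) = -0.000772
  k2 = f(0.400000, 0.019691) = 0.399252
  y ← 0.020000 + (0.4/2)·(-0.000772 + 0.399252) = 0.099696
y(0.4) ≈ 0.0997

0.0997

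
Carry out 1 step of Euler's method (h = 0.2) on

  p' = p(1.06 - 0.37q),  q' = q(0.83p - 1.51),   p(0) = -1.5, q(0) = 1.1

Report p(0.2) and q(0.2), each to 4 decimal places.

-1.6959, 0.4939

Euler on (p,q): p_{n+1} = p_n + h·p', q_{n+1} = q_n + h·q'.
0.000000: (-1.500000, 1.100000); f=(-0.979500, -3.030500) → (-1.695900, 0.493900)
(p(0.2), q(0.2)) ≈ (-1.6959, 0.4939)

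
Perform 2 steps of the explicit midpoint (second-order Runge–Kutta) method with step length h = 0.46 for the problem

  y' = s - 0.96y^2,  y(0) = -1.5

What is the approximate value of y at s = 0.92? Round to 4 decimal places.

-14.9949

Midpoint: k1 = f(s_n, y_n); k2 = f(s_n + h/2, y_n + (h/2)·k1); y_{n+1} = y_n + h·k2.
s=0.000000, y=-1.500000:
  k1 = f(0.000000, -1.500000) = -2.160000
  k2 = f(0.230000, -1.996800) = -3.597722
  y ← -1.500000 + 0.46·(-3.597722) = -3.154952
s=0.460000, y=-3.154952:
  k1 = f(0.460000, -3.154952) = -9.095573
  k2 = f(0.690000, -5.246934) = -25.739103
  y ← -3.154952 + 0.46·(-25.739103) = -14.994940
y(0.92) ≈ -14.9949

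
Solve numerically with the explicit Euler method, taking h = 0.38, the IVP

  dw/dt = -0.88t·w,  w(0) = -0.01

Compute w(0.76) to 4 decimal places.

Euler: w_{n+1} = w_n + h·f(t_n, w_n).
t=0.000000, w=-0.010000: f=0.000000 → w ← -0.010000 + 0.38·0.000000 = -0.010000
t=0.380000, w=-0.010000: f=0.003344 → w ← -0.010000 + 0.38·0.003344 = -0.008729
w(0.76) ≈ -0.0087

-0.0087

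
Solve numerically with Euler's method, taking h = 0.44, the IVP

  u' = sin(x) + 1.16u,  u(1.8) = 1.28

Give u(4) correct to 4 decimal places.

Euler: u_{n+1} = u_n + h·f(x_n, u_n).
x=1.800000, u=1.280000: f=2.458648 → u ← 1.280000 + 0.44·2.458648 = 2.361805
x=2.240000, u=2.361805: f=3.524010 → u ← 2.361805 + 0.44·3.524010 = 3.912369
x=2.680000, u=3.912369: f=4.983723 → u ← 3.912369 + 0.44·4.983723 = 6.105207
x=3.120000, u=6.105207: f=7.103631 → u ← 6.105207 + 0.44·7.103631 = 9.230805
x=3.560000, u=9.230805: f=10.301428 → u ← 9.230805 + 0.44·10.301428 = 13.763434
u(4) ≈ 13.7634

13.7634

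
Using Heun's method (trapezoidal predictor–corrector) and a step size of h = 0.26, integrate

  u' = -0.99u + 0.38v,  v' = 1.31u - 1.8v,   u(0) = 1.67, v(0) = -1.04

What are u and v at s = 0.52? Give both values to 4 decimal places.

0.9768, 0.0610

Heun on (u,v): k1 = f(s_n, state_n); k2 = f(s_n + h, state_n + h·k1); state_{n+1} = state_n + (h/2)·(k1 + k2).
0.000000: (1.670000, -1.040000)
  k1 = (-2.048500, 4.059700)
  predictor → (1.137390, 0.015522)
  k2 = (-1.120118, 1.462041)
  → (1.258080, -0.322174)
0.260000: (1.258080, -0.322174)
  k1 = (-1.367925, 2.227997)
  predictor → (0.902419, 0.257106)
  k2 = (-0.795695, 0.719379)
  → (0.976809, 0.060985)
(u(0.52), v(0.52)) ≈ (0.9768, 0.0610)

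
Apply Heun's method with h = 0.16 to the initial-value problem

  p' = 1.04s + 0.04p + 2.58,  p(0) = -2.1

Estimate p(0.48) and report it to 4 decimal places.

Heun: k1 = f(s_n, p_n); k2 = f(s_n + h, p_n + h·k1); p_{n+1} = p_n + (h/2)·(k1 + k2).
s=0.000000, p=-2.100000:
  k1 = f(0.000000, -2.100000) = 2.496000
  k2 = f(0.160000, -1.700640) = 2.678374
  p ← -2.100000 + (0.16/2)·(2.496000 + 2.678374) = -1.686050
s=0.160000, p=-1.686050:
  k1 = f(0.160000, -1.686050) = 2.678958
  k2 = f(0.320000, -1.257417) = 2.862503
  p ← -1.686050 + (0.16/2)·(2.678958 + 2.862503) = -1.242733
s=0.320000, p=-1.242733:
  k1 = f(0.320000, -1.242733) = 2.863091
  k2 = f(0.480000, -0.784639) = 3.047814
  p ← -1.242733 + (0.16/2)·(2.863091 + 3.047814) = -0.769861
p(0.48) ≈ -0.7699

-0.7699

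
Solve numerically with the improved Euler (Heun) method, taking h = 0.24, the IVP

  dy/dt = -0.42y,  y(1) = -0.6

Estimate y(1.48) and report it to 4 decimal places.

-0.4906

Heun: k1 = f(t_n, y_n); k2 = f(t_n + h, y_n + h·k1); y_{n+1} = y_n + (h/2)·(k1 + k2).
t=1.000000, y=-0.600000:
  k1 = f(1.000000, -0.600000) = 0.252000
  k2 = f(1.240000, -0.539520) = 0.226598
  y ← -0.600000 + (0.24/2)·(0.252000 + 0.226598) = -0.542568
t=1.240000, y=-0.542568:
  k1 = f(1.240000, -0.542568) = 0.227879
  k2 = f(1.480000, -0.487877) = 0.204908
  y ← -0.542568 + (0.24/2)·(0.227879 + 0.204908) = -0.490634
y(1.48) ≈ -0.4906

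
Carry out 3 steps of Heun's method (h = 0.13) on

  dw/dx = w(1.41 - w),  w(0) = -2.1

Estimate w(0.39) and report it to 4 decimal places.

Heun: k1 = f(x_n, w_n); k2 = f(x_n + h, w_n + h·k1); w_{n+1} = w_n + (h/2)·(k1 + k2).
x=0.000000, w=-2.100000:
  k1 = f(0.000000, -2.100000) = -7.371000
  k2 = f(0.130000, -3.058230) = -13.664875
  w ← -2.100000 + (0.13/2)·(-7.371000 + (-13.664875)) = -3.467332
x=0.130000, w=-3.467332:
  k1 = f(0.130000, -3.467332) = -16.911328
  k2 = f(0.260000, -5.665805) = -40.090126
  w ← -3.467332 + (0.13/2)·(-16.911328 + (-40.090126)) = -7.172426
x=0.260000, w=-7.172426:
  k1 = f(0.260000, -7.172426) = -61.556821
  k2 = f(0.390000, -15.174813) = -251.671441
  w ← -7.172426 + (0.13/2)·(-61.556821 + (-251.671441)) = -27.532263
w(0.39) ≈ -27.5323

-27.5323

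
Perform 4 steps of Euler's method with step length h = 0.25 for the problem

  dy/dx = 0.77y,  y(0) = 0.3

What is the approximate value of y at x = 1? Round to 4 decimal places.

Euler: y_{n+1} = y_n + h·f(x_n, y_n).
x=0.000000, y=0.300000: f=0.231000 → y ← 0.300000 + 0.25·0.231000 = 0.357750
x=0.250000, y=0.357750: f=0.275468 → y ← 0.357750 + 0.25·0.275468 = 0.426617
x=0.500000, y=0.426617: f=0.328495 → y ← 0.426617 + 0.25·0.328495 = 0.508741
x=0.750000, y=0.508741: f=0.391730 → y ← 0.508741 + 0.25·0.391730 = 0.606673
y(1) ≈ 0.6067

0.6067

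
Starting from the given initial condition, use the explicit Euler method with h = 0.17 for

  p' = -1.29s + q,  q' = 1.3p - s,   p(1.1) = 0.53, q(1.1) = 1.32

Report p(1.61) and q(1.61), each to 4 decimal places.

Euler on (p,q): p_{n+1} = p_n + h·p', q_{n+1} = q_n + h·q'.
1.100000: (0.530000, 1.320000); f=(-0.099000, -0.411000) → (0.513170, 1.250130)
1.270000: (0.513170, 1.250130); f=(-0.388170, -0.602879) → (0.447181, 1.147641)
1.440000: (0.447181, 1.147641); f=(-0.709959, -0.858665) → (0.326488, 1.001668)
(p(1.61), q(1.61)) ≈ (0.3265, 1.0017)

0.3265, 1.0017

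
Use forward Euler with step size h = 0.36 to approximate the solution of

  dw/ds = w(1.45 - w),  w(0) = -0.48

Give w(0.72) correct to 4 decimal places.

Euler: w_{n+1} = w_n + h·f(s_n, w_n).
s=0.000000, w=-0.480000: f=-0.926400 → w ← -0.480000 + 0.36·(-0.926400) = -0.813504
s=0.360000, w=-0.813504: f=-1.841370 → w ← -0.813504 + 0.36·(-1.841370) = -1.476397
w(0.72) ≈ -1.4764

-1.4764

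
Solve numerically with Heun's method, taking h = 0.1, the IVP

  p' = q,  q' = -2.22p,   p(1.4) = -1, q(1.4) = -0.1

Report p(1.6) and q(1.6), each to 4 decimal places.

-0.9755, 0.3435

Heun on (p,q): k1 = f(s_n, state_n); k2 = f(s_n + h, state_n + h·k1); state_{n+1} = state_n + (h/2)·(k1 + k2).
1.400000: (-1.000000, -0.100000)
  k1 = (-0.100000, 2.220000)
  predictor → (-1.010000, 0.122000)
  k2 = (0.122000, 2.242200)
  → (-0.998900, 0.123110)
1.500000: (-0.998900, 0.123110)
  k1 = (0.123110, 2.217558)
  predictor → (-0.986589, 0.344866)
  k2 = (0.344866, 2.190228)
  → (-0.975501, 0.343499)
(p(1.6), q(1.6)) ≈ (-0.9755, 0.3435)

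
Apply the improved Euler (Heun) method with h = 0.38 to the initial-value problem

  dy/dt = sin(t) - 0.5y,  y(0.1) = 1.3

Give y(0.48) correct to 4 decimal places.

1.1796

Heun: k1 = f(t_n, y_n); k2 = f(t_n + h, y_n + h·k1); y_{n+1} = y_n + (h/2)·(k1 + k2).
t=0.100000, y=1.300000:
  k1 = f(0.100000, 1.300000) = -0.550167
  k2 = f(0.480000, 1.090937) = -0.083689
  y ← 1.300000 + (0.38/2)·(-0.550167 + (-0.083689)) = 1.179567
y(0.48) ≈ 1.1796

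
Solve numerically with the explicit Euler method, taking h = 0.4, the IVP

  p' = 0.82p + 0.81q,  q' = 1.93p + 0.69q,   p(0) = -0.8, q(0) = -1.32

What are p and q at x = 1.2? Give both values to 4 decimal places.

-4.9427, -7.3192

Euler on (p,q): p_{n+1} = p_n + h·p', q_{n+1} = q_n + h·q'.
0.000000: (-0.800000, -1.320000); f=(-1.725200, -2.454800) → (-1.490080, -2.301920)
0.400000: (-1.490080, -2.301920); f=(-3.086421, -4.464179) → (-2.724648, -4.087592)
0.800000: (-2.724648, -4.087592); f=(-5.545161, -8.079010) → (-4.942713, -7.319195)
(p(1.2), q(1.2)) ≈ (-4.9427, -7.3192)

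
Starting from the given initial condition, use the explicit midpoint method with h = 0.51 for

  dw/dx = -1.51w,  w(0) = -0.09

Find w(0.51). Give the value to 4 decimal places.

Midpoint: k1 = f(x_n, w_n); k2 = f(x_n + h/2, w_n + (h/2)·k1); w_{n+1} = w_n + h·k2.
x=0.000000, w=-0.090000:
  k1 = f(0.000000, -0.090000) = 0.135900
  k2 = f(0.255000, -0.055345) = 0.083572
  w ← -0.090000 + 0.51·0.083572 = -0.047378
w(0.51) ≈ -0.0474

-0.0474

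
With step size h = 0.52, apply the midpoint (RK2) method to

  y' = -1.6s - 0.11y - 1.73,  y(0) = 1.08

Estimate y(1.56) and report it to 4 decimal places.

Midpoint: k1 = f(s_n, y_n); k2 = f(s_n + h/2, y_n + (h/2)·k1); y_{n+1} = y_n + h·k2.
s=0.000000, y=1.080000:
  k1 = f(0.000000, 1.080000) = -1.848800
  k2 = f(0.260000, 0.599312) = -2.211924
  y ← 1.080000 + 0.52·(-2.211924) = -0.070201
s=0.520000, y=-0.070201:
  k1 = f(0.520000, -0.070201) = -2.554278
  k2 = f(0.780000, -0.734313) = -2.897226
  y ← -0.070201 + 0.52·(-2.897226) = -1.576758
s=1.040000, y=-1.576758:
  k1 = f(1.040000, -1.576758) = -3.220557
  k2 = f(1.300000, -2.414103) = -3.544449
  y ← -1.576758 + 0.52·(-3.544449) = -3.419871
y(1.56) ≈ -3.4199

-3.4199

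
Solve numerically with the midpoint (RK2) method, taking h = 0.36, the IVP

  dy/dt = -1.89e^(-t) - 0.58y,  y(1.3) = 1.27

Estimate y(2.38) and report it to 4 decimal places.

Midpoint: k1 = f(t_n, y_n); k2 = f(t_n + h/2, y_n + (h/2)·k1); y_{n+1} = y_n + h·k2.
t=1.300000, y=1.270000:
  k1 = f(1.300000, 1.270000) = -1.251685
  k2 = f(1.480000, 1.044697) = -1.036159
  y ← 1.270000 + 0.36·(-1.036159) = 0.896983
t=1.660000, y=0.896983:
  k1 = f(1.660000, 0.896983) = -0.879613
  k2 = f(1.840000, 0.738652) = -0.728583
  y ← 0.896983 + 0.36·(-0.728583) = 0.634693
t=2.020000, y=0.634693:
  k1 = f(2.020000, 0.634693) = -0.618841
  k2 = f(2.200000, 0.523301) = -0.512933
  y ← 0.634693 + 0.36·(-0.512933) = 0.450037
y(2.38) ≈ 0.4500

0.4500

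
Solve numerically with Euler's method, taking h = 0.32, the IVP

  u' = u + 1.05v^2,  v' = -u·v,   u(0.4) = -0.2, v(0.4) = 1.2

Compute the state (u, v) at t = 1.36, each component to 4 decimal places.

Euler on (u,v): u_{n+1} = u_n + h·u', v_{n+1} = v_n + h·v'.
0.400000: (-0.200000, 1.200000); f=(1.312000, 0.240000) → (0.219840, 1.276800)
0.720000: (0.219840, 1.276800); f=(1.931569, -0.280692) → (0.837942, 1.186979)
1.040000: (0.837942, 1.186979); f=(2.317306, -0.994619) → (1.579480, 0.868700)
(u(1.36), v(1.36)) ≈ (1.5795, 0.8687)

1.5795, 0.8687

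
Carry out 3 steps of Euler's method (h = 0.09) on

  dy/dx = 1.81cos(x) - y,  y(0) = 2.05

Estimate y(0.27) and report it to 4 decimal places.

1.9876

Euler: y_{n+1} = y_n + h·f(x_n, y_n).
x=0.000000, y=2.050000: f=-0.240000 → y ← 2.050000 + 0.09·(-0.240000) = 2.028400
x=0.090000, y=2.028400: f=-0.225726 → y ← 2.028400 + 0.09·(-0.225726) = 2.008085
x=0.180000, y=2.008085: f=-0.227328 → y ← 2.008085 + 0.09·(-0.227328) = 1.987625
y(0.27) ≈ 1.9876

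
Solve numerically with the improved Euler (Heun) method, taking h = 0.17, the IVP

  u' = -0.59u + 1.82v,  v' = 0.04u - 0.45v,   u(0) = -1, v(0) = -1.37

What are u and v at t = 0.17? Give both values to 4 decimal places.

-1.2922, -1.2768

Heun on (u,v): k1 = f(t_n, state_n); k2 = f(t_n + h, state_n + h·k1); state_{n+1} = state_n + (h/2)·(k1 + k2).
0.000000: (-1.000000, -1.370000)
  k1 = (-1.903400, 0.576500)
  predictor → (-1.323578, -1.271995)
  k2 = (-1.534120, 0.519455)
  → (-1.292189, -1.276844)
(u(0.17), v(0.17)) ≈ (-1.2922, -1.2768)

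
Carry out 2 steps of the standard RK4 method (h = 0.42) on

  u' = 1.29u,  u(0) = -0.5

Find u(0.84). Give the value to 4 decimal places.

RK4: k1 = f(x_n, u_n); k2 = f(x_n + h/2, u_n + (h/2)·k1); k3 = f(x_n + h/2, u_n + (h/2)·k2); k4 = f(x_n + h, u_n + h·k3); u_{n+1} = u_n + (h/6)·(k1 + 2k2 + 2k3 + k4).
x=0.000000, u=-0.500000:
  k1 = f(0.000000, -0.500000) = -0.645000
  k2 = f(0.210000, -0.635450) = -0.819730
  k3 = f(0.210000, -0.672143) = -0.867065
  k4 = f(0.420000, -0.864167) = -1.114776
  u ← -0.500000 + (0.42/6)·(k1 + 2k2 + 2k3 + k4) = -0.859336
x=0.420000, u=-0.859336:
  k1 = f(0.420000, -0.859336) = -1.108543
  k2 = f(0.630000, -1.092130) = -1.408847
  k3 = f(0.630000, -1.155194) = -1.490200
  k4 = f(0.840000, -1.485220) = -1.915933
  u ← -0.859336 + (0.42/6)·(k1 + 2k2 + 2k3 + k4) = -1.476916
u(0.84) ≈ -1.4769

-1.4769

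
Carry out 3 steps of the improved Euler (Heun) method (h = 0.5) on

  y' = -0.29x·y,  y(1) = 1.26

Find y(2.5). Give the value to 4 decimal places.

0.5940

Heun: k1 = f(x_n, y_n); k2 = f(x_n + h, y_n + h·k1); y_{n+1} = y_n + (h/2)·(k1 + k2).
x=1.000000, y=1.260000:
  k1 = f(1.000000, 1.260000) = -0.365400
  k2 = f(1.500000, 1.077300) = -0.468625
  y ← 1.260000 + (0.5/2)·(-0.365400 + (-0.468625)) = 1.051494
x=1.500000, y=1.051494:
  k1 = f(1.500000, 1.051494) = -0.457400
  k2 = f(2.000000, 0.822794) = -0.477220
  y ← 1.051494 + (0.5/2)·(-0.457400 + (-0.477220)) = 0.817839
x=2.000000, y=0.817839:
  k1 = f(2.000000, 0.817839) = -0.474346
  k2 = f(2.500000, 0.580665) = -0.420982
  y ← 0.817839 + (0.5/2)·(-0.474346 + (-0.420982)) = 0.594006
y(2.5) ≈ 0.5940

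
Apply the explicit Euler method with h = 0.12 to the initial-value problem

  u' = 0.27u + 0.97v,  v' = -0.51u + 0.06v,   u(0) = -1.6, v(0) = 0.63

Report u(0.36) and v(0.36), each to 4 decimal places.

-1.4973, 0.9349

Euler on (u,v): u_{n+1} = u_n + h·u', v_{n+1} = v_n + h·v'.
0.000000: (-1.600000, 0.630000); f=(0.179100, 0.853800) → (-1.578508, 0.732456)
0.120000: (-1.578508, 0.732456); f=(0.284285, 0.848986) → (-1.544394, 0.834334)
0.240000: (-1.544394, 0.834334); f=(0.392318, 0.837701) → (-1.497316, 0.934858)
(u(0.36), v(0.36)) ≈ (-1.4973, 0.9349)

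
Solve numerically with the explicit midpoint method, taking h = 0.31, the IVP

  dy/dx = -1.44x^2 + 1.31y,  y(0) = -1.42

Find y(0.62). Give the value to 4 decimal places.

-3.2676

Midpoint: k1 = f(x_n, y_n); k2 = f(x_n + h/2, y_n + (h/2)·k1); y_{n+1} = y_n + h·k2.
x=0.000000, y=-1.420000:
  k1 = f(0.000000, -1.420000) = -1.860200
  k2 = f(0.155000, -1.708331) = -2.272510
  y ← -1.420000 + 0.31·(-2.272510) = -2.124478
x=0.310000, y=-2.124478:
  k1 = f(0.310000, -2.124478) = -2.921450
  k2 = f(0.465000, -2.577303) = -3.687631
  y ← -2.124478 + 0.31·(-3.687631) = -3.267643
y(0.62) ≈ -3.2676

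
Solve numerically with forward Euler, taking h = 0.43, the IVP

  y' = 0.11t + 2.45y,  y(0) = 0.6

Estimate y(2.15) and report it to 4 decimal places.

Euler: y_{n+1} = y_n + h·f(t_n, y_n).
t=0.000000, y=0.600000: f=1.470000 → y ← 0.600000 + 0.43·1.470000 = 1.232100
t=0.430000, y=1.232100: f=3.065945 → y ← 1.232100 + 0.43·3.065945 = 2.550456
t=0.860000, y=2.550456: f=6.343218 → y ← 2.550456 + 0.43·6.343218 = 5.278040
t=1.290000, y=5.278040: f=13.073098 → y ← 5.278040 + 0.43·13.073098 = 10.899472
t=1.720000, y=10.899472: f=26.892907 → y ← 10.899472 + 0.43·26.892907 = 22.463423
y(2.15) ≈ 22.4634

22.4634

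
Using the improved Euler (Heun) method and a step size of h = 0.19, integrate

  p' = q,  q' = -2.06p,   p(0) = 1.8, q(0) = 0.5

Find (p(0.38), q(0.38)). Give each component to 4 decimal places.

1.7177, -0.9303

Heun on (p,q): k1 = f(t_n, state_n); k2 = f(t_n + h, state_n + h·k1); state_{n+1} = state_n + (h/2)·(k1 + k2).
0.000000: (1.800000, 0.500000)
  k1 = (0.500000, -3.708000)
  predictor → (1.895000, -0.204520)
  k2 = (-0.204520, -3.903700)
  → (1.828071, -0.223112)
0.190000: (1.828071, -0.223112)
  k1 = (-0.223112, -3.765825)
  predictor → (1.785679, -0.938618)
  k2 = (-0.938618, -3.678500)
  → (1.717706, -0.930322)
(p(0.38), q(0.38)) ≈ (1.7177, -0.9303)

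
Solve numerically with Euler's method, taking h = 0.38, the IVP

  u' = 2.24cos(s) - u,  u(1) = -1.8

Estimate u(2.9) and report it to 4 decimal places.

-1.0964

Euler: u_{n+1} = u_n + h·f(s_n, u_n).
s=1.000000, u=-1.800000: f=3.010277 → u ← -1.800000 + 0.38·3.010277 = -0.656095
s=1.380000, u=-0.656095: f=1.080890 → u ← -0.656095 + 0.38·1.080890 = -0.245356
s=1.760000, u=-0.245356: f=-0.175936 → u ← -0.245356 + 0.38·(-0.175936) = -0.312212
s=2.140000, u=-0.312212: f=-0.895062 → u ← -0.312212 + 0.38·(-0.895062) = -0.652335
s=2.520000, u=-0.652335: f=-1.168677 → u ← -0.652335 + 0.38·(-1.168677) = -1.096433
u(2.9) ≈ -1.0964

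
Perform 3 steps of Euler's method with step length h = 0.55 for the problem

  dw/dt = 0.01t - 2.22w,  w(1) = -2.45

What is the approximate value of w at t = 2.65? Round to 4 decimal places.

Euler: w_{n+1} = w_n + h·f(t_n, w_n).
t=1.000000, w=-2.450000: f=5.449000 → w ← -2.450000 + 0.55·5.449000 = 0.546950
t=1.550000, w=0.546950: f=-1.198729 → w ← 0.546950 + 0.55·(-1.198729) = -0.112351
t=2.100000, w=-0.112351: f=0.270419 → w ← -0.112351 + 0.55·0.270419 = 0.036380
w(2.65) ≈ 0.0364

0.0364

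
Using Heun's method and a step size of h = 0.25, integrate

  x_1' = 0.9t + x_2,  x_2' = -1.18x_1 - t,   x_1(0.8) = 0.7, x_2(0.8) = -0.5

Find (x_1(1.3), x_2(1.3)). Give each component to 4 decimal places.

0.7004, -1.4556

Heun on (x_1,x_2): k1 = f(t_n, state_n); k2 = f(t_n + h, state_n + h·k1); state_{n+1} = state_n + (h/2)·(k1 + k2).
0.800000: (0.700000, -0.500000)
  k1 = (0.220000, -1.626000)
  predictor → (0.755000, -0.906500)
  k2 = (0.038500, -1.940900)
  → (0.732312, -0.945863)
1.050000: (0.732312, -0.945863)
  k1 = (-0.000862, -1.914129)
  predictor → (0.732097, -1.424395)
  k2 = (-0.254395, -2.163874)
  → (0.700405, -1.455613)
(x_1(1.3), x_2(1.3)) ≈ (0.7004, -1.4556)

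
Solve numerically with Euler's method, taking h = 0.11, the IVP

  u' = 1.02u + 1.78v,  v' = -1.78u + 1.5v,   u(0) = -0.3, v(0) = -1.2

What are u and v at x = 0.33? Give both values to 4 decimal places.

-1.2787, -1.5128

Euler on (u,v): u_{n+1} = u_n + h·u', v_{n+1} = v_n + h·v'.
0.000000: (-0.300000, -1.200000); f=(-2.442000, -1.266000) → (-0.568620, -1.339260)
0.110000: (-0.568620, -1.339260); f=(-2.963875, -0.996746) → (-0.894646, -1.448902)
0.220000: (-0.894646, -1.448902); f=(-3.491585, -0.580883) → (-1.278721, -1.512799)
(u(0.33), v(0.33)) ≈ (-1.2787, -1.5128)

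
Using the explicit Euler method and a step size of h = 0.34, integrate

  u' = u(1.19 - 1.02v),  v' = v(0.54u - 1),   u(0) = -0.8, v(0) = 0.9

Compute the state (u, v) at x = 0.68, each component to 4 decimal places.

-1.0876, 0.2307

Euler on (u,v): u_{n+1} = u_n + h·u', v_{n+1} = v_n + h·v'.
0.000000: (-0.800000, 0.900000); f=(-0.217600, -1.288800) → (-0.873984, 0.461808)
0.340000: (-0.873984, 0.461808); f=(-0.628356, -0.679759) → (-1.087625, 0.230690)
(u(0.68), v(0.68)) ≈ (-1.0876, 0.2307)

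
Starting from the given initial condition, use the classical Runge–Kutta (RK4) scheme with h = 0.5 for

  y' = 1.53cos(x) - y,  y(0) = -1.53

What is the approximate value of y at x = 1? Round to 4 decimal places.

0.2116

RK4: k1 = f(x_n, y_n); k2 = f(x_n + h/2, y_n + (h/2)·k1); k3 = f(x_n + h/2, y_n + (h/2)·k2); k4 = f(x_n + h, y_n + h·k3); y_{n+1} = y_n + (h/6)·(k1 + 2k2 + 2k3 + k4).
x=0.000000, y=-1.530000:
  k1 = f(0.000000, -1.530000) = 3.060000
  k2 = f(0.250000, -0.765000) = 2.247436
  k3 = f(0.250000, -0.968141) = 2.450577
  k4 = f(0.500000, -0.304711) = 1.647413
  y ← -1.530000 + (0.5/6)·(k1 + 2k2 + 2k3 + k4) = -0.354713
x=0.500000, y=-0.354713:
  k1 = f(0.500000, -0.354713) = 1.697415
  k2 = f(0.750000, 0.069640) = 1.049844
  k3 = f(0.750000, -0.092253) = 1.211736
  k4 = f(1.000000, 0.251155) = 0.575508
  y ← -0.354713 + (0.5/6)·(k1 + 2k2 + 2k3 + k4) = 0.211627
y(1) ≈ 0.2116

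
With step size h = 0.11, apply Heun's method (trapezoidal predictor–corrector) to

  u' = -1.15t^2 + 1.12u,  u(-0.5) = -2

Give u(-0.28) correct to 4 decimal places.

-2.6041

Heun: k1 = f(t_n, u_n); k2 = f(t_n + h, u_n + h·k1); u_{n+1} = u_n + (h/2)·(k1 + k2).
t=-0.500000, u=-2.000000:
  k1 = f(-0.500000, -2.000000) = -2.527500
  k2 = f(-0.390000, -2.278025) = -2.726303
  u ← -2.000000 + (0.11/2)·(-2.527500 + (-2.726303)) = -2.288959
t=-0.390000, u=-2.288959:
  k1 = f(-0.390000, -2.288959) = -2.738549
  k2 = f(-0.280000, -2.590200) = -2.991184
  u ← -2.288959 + (0.11/2)·(-2.738549 + (-2.991184)) = -2.604094
u(-0.28) ≈ -2.6041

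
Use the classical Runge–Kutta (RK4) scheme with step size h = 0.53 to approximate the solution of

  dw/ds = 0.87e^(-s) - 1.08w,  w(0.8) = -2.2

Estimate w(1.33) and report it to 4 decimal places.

-1.1231

RK4: k1 = f(s_n, w_n); k2 = f(s_n + h/2, w_n + (h/2)·k1); k3 = f(s_n + h/2, w_n + (h/2)·k2); k4 = f(s_n + h, w_n + h·k3); w_{n+1} = w_n + (h/6)·(k1 + 2k2 + 2k3 + k4).
s=0.800000, w=-2.200000:
  k1 = f(0.800000, -2.200000) = 2.766916
  k2 = f(1.065000, -1.466767) = 1.884022
  k3 = f(1.065000, -1.700734) = 2.136706
  k4 = f(1.330000, -1.067546) = 1.383045
  w ← -2.200000 + (0.53/6)·(k1 + 2k2 + 2k3 + k4) = -1.123092
w(1.33) ≈ -1.1231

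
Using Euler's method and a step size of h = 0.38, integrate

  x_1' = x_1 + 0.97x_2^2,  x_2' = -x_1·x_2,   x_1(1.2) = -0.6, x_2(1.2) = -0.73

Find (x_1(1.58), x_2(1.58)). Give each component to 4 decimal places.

-0.6316, -0.8964

Euler on (x_1,x_2): x_1_{n+1} = x_1_n + h·x_1', x_2_{n+1} = x_2_n + h·x_2'.
1.200000: (-0.600000, -0.730000); f=(-0.083087, -0.438000) → (-0.631573, -0.896440)
(x_1(1.58), x_2(1.58)) ≈ (-0.6316, -0.8964)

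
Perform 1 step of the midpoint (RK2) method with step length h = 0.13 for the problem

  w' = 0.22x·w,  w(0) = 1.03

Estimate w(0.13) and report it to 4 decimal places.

Midpoint: k1 = f(x_n, w_n); k2 = f(x_n + h/2, w_n + (h/2)·k1); w_{n+1} = w_n + h·k2.
x=0.000000, w=1.030000:
  k1 = f(0.000000, 1.030000) = 0.000000
  k2 = f(0.065000, 1.030000) = 0.014729
  w ← 1.030000 + 0.13·0.014729 = 1.031915
w(0.13) ≈ 1.0319

1.0319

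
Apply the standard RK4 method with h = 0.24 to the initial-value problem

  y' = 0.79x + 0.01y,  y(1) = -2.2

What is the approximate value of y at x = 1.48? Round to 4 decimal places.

RK4: k1 = f(x_n, y_n); k2 = f(x_n + h/2, y_n + (h/2)·k1); k3 = f(x_n + h/2, y_n + (h/2)·k2); k4 = f(x_n + h, y_n + h·k3); y_{n+1} = y_n + (h/6)·(k1 + 2k2 + 2k3 + k4).
x=1.000000, y=-2.200000:
  k1 = f(1.000000, -2.200000) = 0.768000
  k2 = f(1.120000, -2.107840) = 0.863722
  k3 = f(1.120000, -2.096353) = 0.863836
  k4 = f(1.240000, -1.992679) = 0.959673
  y ← -2.200000 + (0.24/6)·(k1 + 2k2 + 2k3 + k4) = -1.992688
x=1.240000, y=-1.992688:
  k1 = f(1.240000, -1.992688) = 0.959673
  k2 = f(1.360000, -1.877528) = 1.055625
  k3 = f(1.360000, -1.866013) = 1.055740
  k4 = f(1.480000, -1.739311) = 1.151807
  y ← -1.992688 + (0.24/6)·(k1 + 2k2 + 2k3 + k4) = -1.739320
y(1.48) ≈ -1.7393

-1.7393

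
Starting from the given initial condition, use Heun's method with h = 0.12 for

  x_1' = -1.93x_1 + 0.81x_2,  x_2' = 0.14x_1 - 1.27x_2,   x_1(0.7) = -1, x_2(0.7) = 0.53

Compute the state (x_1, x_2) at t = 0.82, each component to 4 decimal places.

-0.7544, 0.4422

Heun on (x_1,x_2): k1 = f(t_n, state_n); k2 = f(t_n + h, state_n + h·k1); state_{n+1} = state_n + (h/2)·(k1 + k2).
0.700000: (-1.000000, 0.530000)
  k1 = (2.359300, -0.813100)
  predictor → (-0.716884, 0.432428)
  k2 = (1.733853, -0.649547)
  → (-0.754411, 0.442241)
(x_1(0.82), x_2(0.82)) ≈ (-0.7544, 0.4422)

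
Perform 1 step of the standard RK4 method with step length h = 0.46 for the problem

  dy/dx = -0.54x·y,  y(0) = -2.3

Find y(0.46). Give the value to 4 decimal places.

RK4: k1 = f(x_n, y_n); k2 = f(x_n + h/2, y_n + (h/2)·k1); k3 = f(x_n + h/2, y_n + (h/2)·k2); k4 = f(x_n + h, y_n + h·k3); y_{n+1} = y_n + (h/6)·(k1 + 2k2 + 2k3 + k4).
x=0.000000, y=-2.300000:
  k1 = f(0.000000, -2.300000) = 0.000000
  k2 = f(0.230000, -2.300000) = 0.285660
  k3 = f(0.230000, -2.234298) = 0.277500
  k4 = f(0.460000, -2.172350) = 0.539612
  y ← -2.300000 + (0.46/6)·(k1 + 2k2 + 2k3 + k4) = -2.172279
y(0.46) ≈ -2.1723

-2.1723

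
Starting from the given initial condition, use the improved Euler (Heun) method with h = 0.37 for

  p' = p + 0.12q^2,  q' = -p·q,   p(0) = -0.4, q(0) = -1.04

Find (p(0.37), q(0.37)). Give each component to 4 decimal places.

-0.5108, -1.2274

Heun on (p,q): k1 = f(x_n, state_n); k2 = f(x_n + h, state_n + h·k1); state_{n+1} = state_n + (h/2)·(k1 + k2).
0.000000: (-0.400000, -1.040000)
  k1 = (-0.270208, -0.416000)
  predictor → (-0.499977, -1.193920)
  k2 = (-0.328924, -0.596932)
  → (-0.510839, -1.227393)
(p(0.37), q(0.37)) ≈ (-0.5108, -1.2274)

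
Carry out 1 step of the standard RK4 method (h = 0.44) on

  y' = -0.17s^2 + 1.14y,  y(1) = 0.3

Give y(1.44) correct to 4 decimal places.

0.3536

RK4: k1 = f(s_n, y_n); k2 = f(s_n + h/2, y_n + (h/2)·k1); k3 = f(s_n + h/2, y_n + (h/2)·k2); k4 = f(s_n + h, y_n + h·k3); y_{n+1} = y_n + (h/6)·(k1 + 2k2 + 2k3 + k4).
s=1.000000, y=0.300000:
  k1 = f(1.000000, 0.300000) = 0.172000
  k2 = f(1.220000, 0.337840) = 0.132110
  k3 = f(1.220000, 0.329064) = 0.122105
  k4 = f(1.440000, 0.353726) = 0.050736
  y ← 0.300000 + (0.44/6)·(k1 + 2k2 + 2k3 + k4) = 0.353619
y(1.44) ≈ 0.3536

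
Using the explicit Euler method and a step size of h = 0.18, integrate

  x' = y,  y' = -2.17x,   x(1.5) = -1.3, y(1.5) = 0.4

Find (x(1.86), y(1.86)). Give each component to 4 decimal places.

-1.0646, 1.3874

Euler on (x,y): x_{n+1} = x_n + h·x', y_{n+1} = y_n + h·y'.
1.500000: (-1.300000, 0.400000); f=(0.400000, 2.821000) → (-1.228000, 0.907780)
1.680000: (-1.228000, 0.907780); f=(0.907780, 2.664760) → (-1.064600, 1.387437)
(x(1.86), y(1.86)) ≈ (-1.0646, 1.3874)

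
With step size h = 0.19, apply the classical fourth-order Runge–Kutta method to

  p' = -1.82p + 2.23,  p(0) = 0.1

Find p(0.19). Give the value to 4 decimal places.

RK4: k1 = f(t_n, p_n); k2 = f(t_n + h/2, p_n + (h/2)·k1); k3 = f(t_n + h/2, p_n + (h/2)·k2); k4 = f(t_n + h, p_n + h·k3); p_{n+1} = p_n + (h/6)·(k1 + 2k2 + 2k3 + k4).
t=0.000000, p=0.100000:
  k1 = f(0.000000, 0.100000) = 2.048000
  k2 = f(0.095000, 0.294560) = 1.693901
  k3 = f(0.095000, 0.260921) = 1.755125
  k4 = f(0.190000, 0.433474) = 1.441078
  p ← 0.100000 + (0.19/6)·(k1 + 2k2 + 2k3 + k4) = 0.428926
p(0.19) ≈ 0.4289

0.4289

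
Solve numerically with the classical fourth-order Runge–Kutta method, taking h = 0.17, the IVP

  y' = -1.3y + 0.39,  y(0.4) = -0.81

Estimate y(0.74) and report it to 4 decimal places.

-0.4135

RK4: k1 = f(x_n, y_n); k2 = f(x_n + h/2, y_n + (h/2)·k1); k3 = f(x_n + h/2, y_n + (h/2)·k2); k4 = f(x_n + h, y_n + h·k3); y_{n+1} = y_n + (h/6)·(k1 + 2k2 + 2k3 + k4).
x=0.400000, y=-0.810000:
  k1 = f(0.400000, -0.810000) = 1.443000
  k2 = f(0.485000, -0.687345) = 1.283549
  k3 = f(0.485000, -0.700898) = 1.301168
  k4 = f(0.570000, -0.588801) = 1.155442
  y ← -0.810000 + (0.17/6)·(k1 + 2k2 + 2k3 + k4) = -0.589910
x=0.570000, y=-0.589910:
  k1 = f(0.570000, -0.589910) = 1.156883
  k2 = f(0.655000, -0.491575) = 1.029048
  k3 = f(0.655000, -0.502441) = 1.043174
  k4 = f(0.740000, -0.412571) = 0.926342
  y ← -0.589910 + (0.17/6)·(k1 + 2k2 + 2k3 + k4) = -0.413460
y(0.74) ≈ -0.4135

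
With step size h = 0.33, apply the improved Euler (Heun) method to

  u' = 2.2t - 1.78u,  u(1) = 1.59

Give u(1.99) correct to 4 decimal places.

Heun: k1 = f(t_n, u_n); k2 = f(t_n + h, u_n + h·k1); u_{n+1} = u_n + (h/2)·(k1 + k2).
t=1.000000, u=1.590000:
  k1 = f(1.000000, 1.590000) = -0.630200
  k2 = f(1.330000, 1.382034) = 0.465979
  u ← 1.590000 + (0.33/2)·(-0.630200 + 0.465979) = 1.562904
t=1.330000, u=1.562904:
  k1 = f(1.330000, 1.562904) = 0.144032
  k2 = f(1.660000, 1.610434) = 0.785427
  u ← 1.562904 + (0.33/2)·(0.144032 + 0.785427) = 1.716264
t=1.660000, u=1.716264:
  k1 = f(1.660000, 1.716264) = 0.597049
  k2 = f(1.990000, 1.913291) = 0.972343
  u ← 1.716264 + (0.33/2)·(0.597049 + 0.972343) = 1.975214
u(1.99) ≈ 1.9752

1.9752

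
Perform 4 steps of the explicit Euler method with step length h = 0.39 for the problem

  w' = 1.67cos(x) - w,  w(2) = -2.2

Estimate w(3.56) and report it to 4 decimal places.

-1.5658

Euler: w_{n+1} = w_n + h·f(x_n, w_n).
x=2.000000, w=-2.200000: f=1.505035 → w ← -2.200000 + 0.39·1.505035 = -1.613036
x=2.390000, w=-1.613036: f=0.392931 → w ← -1.613036 + 0.39·0.392931 = -1.459794
x=2.780000, w=-1.459794: f=-0.102215 → w ← -1.459794 + 0.39·(-0.102215) = -1.499657
x=3.170000, w=-1.499657: f=-0.169669 → w ← -1.499657 + 0.39·(-0.169669) = -1.565828
w(3.56) ≈ -1.5658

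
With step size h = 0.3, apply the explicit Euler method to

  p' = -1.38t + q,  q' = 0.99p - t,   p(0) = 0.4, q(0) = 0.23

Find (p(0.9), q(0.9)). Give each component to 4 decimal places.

Euler on (p,q): p_{n+1} = p_n + h·p', q_{n+1} = q_n + h·q'.
0.000000: (0.400000, 0.230000); f=(0.230000, 0.396000) → (0.469000, 0.348800)
0.300000: (0.469000, 0.348800); f=(-0.065200, 0.164310) → (0.449440, 0.398093)
0.600000: (0.449440, 0.398093); f=(-0.429907, -0.155054) → (0.320468, 0.351577)
(p(0.9), q(0.9)) ≈ (0.3205, 0.3516)

0.3205, 0.3516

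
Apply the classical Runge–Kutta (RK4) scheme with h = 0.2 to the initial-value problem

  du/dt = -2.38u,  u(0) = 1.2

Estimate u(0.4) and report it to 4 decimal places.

RK4: k1 = f(t_n, u_n); k2 = f(t_n + h/2, u_n + (h/2)·k1); k3 = f(t_n + h/2, u_n + (h/2)·k2); k4 = f(t_n + h, u_n + h·k3); u_{n+1} = u_n + (h/6)·(k1 + 2k2 + 2k3 + k4).
t=0.000000, u=1.200000:
  k1 = f(0.000000, 1.200000) = -2.856000
  k2 = f(0.100000, 0.914400) = -2.176272
  k3 = f(0.100000, 0.982373) = -2.338047
  k4 = f(0.200000, 0.732391) = -1.743090
  u ← 1.200000 + (0.2/6)·(k1 + 2k2 + 2k3 + k4) = 0.745742
t=0.200000, u=0.745742:
  k1 = f(0.200000, 0.745742) = -1.774867
  k2 = f(0.300000, 0.568256) = -1.352449
  k3 = f(0.300000, 0.610498) = -1.452984
  k4 = f(0.400000, 0.455146) = -1.083246
  u ← 0.745742 + (0.2/6)·(k1 + 2k2 + 2k3 + k4) = 0.463443
u(0.4) ≈ 0.4634

0.4634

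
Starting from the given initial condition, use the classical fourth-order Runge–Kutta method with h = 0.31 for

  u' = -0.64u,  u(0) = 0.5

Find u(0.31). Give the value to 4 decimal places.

0.4100

RK4: k1 = f(s_n, u_n); k2 = f(s_n + h/2, u_n + (h/2)·k1); k3 = f(s_n + h/2, u_n + (h/2)·k2); k4 = f(s_n + h, u_n + h·k3); u_{n+1} = u_n + (h/6)·(k1 + 2k2 + 2k3 + k4).
s=0.000000, u=0.500000:
  k1 = f(0.000000, 0.500000) = -0.320000
  k2 = f(0.155000, 0.450400) = -0.288256
  k3 = f(0.155000, 0.455320) = -0.291405
  k4 = f(0.310000, 0.409664) = -0.262185
  u ← 0.500000 + (0.31/6)·(k1 + 2k2 + 2k3 + k4) = 0.410022
u(0.31) ≈ 0.4100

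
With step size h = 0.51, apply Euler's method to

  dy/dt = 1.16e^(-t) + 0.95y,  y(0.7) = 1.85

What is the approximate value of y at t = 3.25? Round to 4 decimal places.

Euler: y_{n+1} = y_n + h·f(t_n, y_n).
t=0.700000, y=1.850000: f=2.333539 → y ← 1.850000 + 0.51·2.333539 = 3.040105
t=1.210000, y=3.040105: f=3.234008 → y ← 3.040105 + 0.51·3.234008 = 4.689449
t=1.720000, y=4.689449: f=4.662693 → y ← 4.689449 + 0.51·4.662693 = 7.067423
t=2.230000, y=7.067423: f=6.838785 → y ← 7.067423 + 0.51·6.838785 = 10.555203
t=2.740000, y=10.555203: f=10.102344 → y ← 10.555203 + 0.51·10.102344 = 15.707399
y(3.25) ≈ 15.7074

15.7074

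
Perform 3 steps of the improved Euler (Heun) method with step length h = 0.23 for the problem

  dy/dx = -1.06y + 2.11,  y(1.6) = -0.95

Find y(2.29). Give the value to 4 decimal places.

Heun: k1 = f(x_n, y_n); k2 = f(x_n + h, y_n + h·k1); y_{n+1} = y_n + (h/2)·(k1 + k2).
x=1.600000, y=-0.950000:
  k1 = f(1.600000, -0.950000) = 3.117000
  k2 = f(1.830000, -0.233090) = 2.357075
  y ← -0.950000 + (0.23/2)·(3.117000 + 2.357075) = -0.320481
x=1.830000, y=-0.320481:
  k1 = f(1.830000, -0.320481) = 2.449710
  k2 = f(2.060000, 0.242952) = 1.852471
  y ← -0.320481 + (0.23/2)·(2.449710 + 1.852471) = 0.174269
x=2.060000, y=0.174269:
  k1 = f(2.060000, 0.174269) = 1.925274
  k2 = f(2.290000, 0.617083) = 1.455892
  y ← 0.174269 + (0.23/2)·(1.925274 + 1.455892) = 0.563104
y(2.29) ≈ 0.5631

0.5631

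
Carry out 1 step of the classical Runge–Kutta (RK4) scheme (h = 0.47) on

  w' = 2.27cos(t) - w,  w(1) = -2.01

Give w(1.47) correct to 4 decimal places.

-0.9939

RK4: k1 = f(t_n, w_n); k2 = f(t_n + h/2, w_n + (h/2)·k1); k3 = f(t_n + h/2, w_n + (h/2)·k2); k4 = f(t_n + h, w_n + h·k3); w_{n+1} = w_n + (h/6)·(k1 + 2k2 + 2k3 + k4).
t=1.000000, w=-2.010000:
  k1 = f(1.000000, -2.010000) = 3.236486
  k2 = f(1.235000, -1.249426) = 1.997439
  k3 = f(1.235000, -1.540602) = 2.288615
  k4 = f(1.470000, -0.934351) = 1.162771
  w ← -2.010000 + (0.47/6)·(k1 + 2k2 + 2k3 + k4) = -0.993910
w(1.47) ≈ -0.9939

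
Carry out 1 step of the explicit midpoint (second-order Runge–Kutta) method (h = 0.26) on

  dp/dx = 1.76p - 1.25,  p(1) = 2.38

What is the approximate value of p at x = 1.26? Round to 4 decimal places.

Midpoint: k1 = f(x_n, p_n); k2 = f(x_n + h/2, p_n + (h/2)·k1); p_{n+1} = p_n + h·k2.
x=1.000000, p=2.380000:
  k1 = f(1.000000, 2.380000) = 2.938800
  k2 = f(1.130000, 2.762044) = 3.611197
  p ← 2.380000 + 0.26·3.611197 = 3.318911
p(1.26) ≈ 3.3189

3.3189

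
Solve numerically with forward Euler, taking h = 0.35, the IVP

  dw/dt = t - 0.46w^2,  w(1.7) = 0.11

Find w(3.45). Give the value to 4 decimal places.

Euler: w_{n+1} = w_n + h·f(t_n, w_n).
t=1.700000, w=0.110000: f=1.694434 → w ← 0.110000 + 0.35·1.694434 = 0.703052
t=2.050000, w=0.703052: f=1.822630 → w ← 0.703052 + 0.35·1.822630 = 1.340973
t=2.400000, w=1.340973: f=1.572825 → w ← 1.340973 + 0.35·1.572825 = 1.891461
t=2.750000, w=1.891461: f=1.104292 → w ← 1.891461 + 0.35·1.104292 = 2.277963
t=3.100000, w=2.277963: f=0.713006 → w ← 2.277963 + 0.35·0.713006 = 2.527516
w(3.45) ≈ 2.5275

2.5275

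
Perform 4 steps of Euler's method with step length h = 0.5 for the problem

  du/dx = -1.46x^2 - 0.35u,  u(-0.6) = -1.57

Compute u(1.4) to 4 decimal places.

-1.5675

Euler: u_{n+1} = u_n + h·f(x_n, u_n).
x=-0.600000, u=-1.570000: f=0.023900 → u ← -1.570000 + 0.5·0.023900 = -1.558050
x=-0.100000, u=-1.558050: f=0.530718 → u ← -1.558050 + 0.5·0.530718 = -1.292691
x=0.400000, u=-1.292691: f=0.218842 → u ← -1.292691 + 0.5·0.218842 = -1.183270
x=0.900000, u=-1.183270: f=-0.768455 → u ← -1.183270 + 0.5·(-0.768455) = -1.567498
u(1.4) ≈ -1.5675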